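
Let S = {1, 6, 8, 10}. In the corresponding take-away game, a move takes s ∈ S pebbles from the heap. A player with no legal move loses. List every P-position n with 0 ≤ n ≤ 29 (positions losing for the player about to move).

n :  0  1  2  3  4  5  6  7  8  9 10 11 12 13 14 15 16 17 18 19 20 21 22 23 24 25 26 27 28 29
G :  0  1  0  1  0  1  2  0  1  0  1  0  1  2  3  2  0  1  0  1  0  1  2  0  1  0  1  0  1  2
P-positions are exactly the n with G(n) = 0.

0, 2, 4, 7, 9, 11, 16, 18, 20, 23, 25, 27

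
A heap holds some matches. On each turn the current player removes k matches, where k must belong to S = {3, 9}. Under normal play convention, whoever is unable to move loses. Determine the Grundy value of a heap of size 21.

G(0) = 0
G(1) = mex{} = 0
G(2) = mex{} = 0
G(3) = mex{0} = 1
G(4) = mex{0} = 1
G(5) = mex{0} = 1
G(6) = mex{1} = 0
G(7) = mex{1} = 0
G(8) = mex{1} = 0
G(9) = mex{0,0} = 1
G(10) = mex{0,0} = 1
G(11) = mex{0,0} = 1
G(12) = mex{1,1} = 0
G(13) = mex{1,1} = 0
G(14) = mex{1,1} = 0
G(15) = mex{0,0} = 1
G(16) = mex{0,0} = 1
G(17) = mex{0,0} = 1
G(18) = mex{1,1} = 0
G(19) = mex{1,1} = 0
G(20) = mex{1,1} = 0
G(21) = mex{0,0} = 1

1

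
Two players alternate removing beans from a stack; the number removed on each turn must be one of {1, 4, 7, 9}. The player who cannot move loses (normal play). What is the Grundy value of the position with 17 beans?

1

n :  0  1  2  3  4  5  6  7  8  9 10 11 12 13 14 15 16 17
G :  0  1  0  1  2  0  1  2  0  1  0  1  2  0  1  2  0  1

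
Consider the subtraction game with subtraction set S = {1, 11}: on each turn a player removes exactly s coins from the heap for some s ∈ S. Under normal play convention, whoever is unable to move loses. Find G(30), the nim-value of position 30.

G(0) = 0
G(1) = mex{0} = 1
G(2) = mex{1} = 0
G(3) = mex{0} = 1
G(4) = mex{1} = 0
G(5) = mex{0} = 1
G(6) = mex{1} = 0
G(7) = mex{0} = 1
G(8) = mex{1} = 0
G(9) = mex{0} = 1
G(10) = mex{1} = 0
G(11) = mex{0,0} = 1
G(12) = mex{1,1} = 0
G(13) = mex{0,0} = 1
G(14) = mex{1,1} = 0
G(15) = mex{0,0} = 1
G(16) = mex{1,1} = 0
G(17) = mex{0,0} = 1
G(18) = mex{1,1} = 0
G(19) = mex{0,0} = 1
G(20) = mex{1,1} = 0
G(21) = mex{0,0} = 1
G(22) = mex{1,1} = 0
G(23) = mex{0,0} = 1
G(24) = mex{1,1} = 0
G(25) = mex{0,0} = 1
G(26) = mex{1,1} = 0
G(27) = mex{0,0} = 1
G(28) = mex{1,1} = 0
G(29) = mex{0,0} = 1
G(30) = mex{1,1} = 0

0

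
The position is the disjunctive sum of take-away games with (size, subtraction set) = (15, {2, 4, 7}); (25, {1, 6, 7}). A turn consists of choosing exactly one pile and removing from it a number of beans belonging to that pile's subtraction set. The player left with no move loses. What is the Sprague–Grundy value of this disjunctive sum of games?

Pile A, S = {2, 4, 7}:
G(0) = 0
G(1) = mex{} = 0
G(2) = mex{0} = 1
G(3) = mex{0} = 1
G(4) = mex{1,0} = 2
G(5) = mex{1,0} = 2
G(6) = mex{2,1} = 0
G(7) = mex{2,1,0} = 3
G(8) = mex{0,2,0} = 1
G(9) = mex{3,2,1} = 0
G(10) = mex{1,0,1} = 2
G(11) = mex{0,3,2} = 1
G(12) = mex{2,1,2} = 0
G(13) = mex{1,0,0} = 2
G(14) = mex{0,2,3} = 1
G(15) = mex{2,1,1} = 0
G_A(15) = 0.
Pile B, S = {1, 6, 7}:
n :  0  1  2  3  4  5  6  7  8  9 10 11 12 13 14 15 16 17 18 19 20 21 22 23 24 25
G :  0  1  0  1  0  1  2  3  2  3  2  3  0  1  0  1  0  1  2  3  2  3  2  3  0  1
G_B(25) = 1.
Combined Grundy value = 0 ⊕ 1 = 1.

1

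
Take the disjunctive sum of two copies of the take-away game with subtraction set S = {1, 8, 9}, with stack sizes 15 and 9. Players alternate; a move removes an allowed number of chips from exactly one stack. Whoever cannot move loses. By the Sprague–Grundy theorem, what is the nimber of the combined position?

All stacks use S = {1, 8, 9}:
n :  0  1  2  3  4  5  6  7  8  9 10 11 12 13 14 15
G :  0  1  0  1  0  1  0  1  2  3  2  3  2  3  2  3
Stack A: G(15) = 3.
Stack B: G(9) = 3.
Combined Grundy value = 3 ⊕ 3 = 0.

0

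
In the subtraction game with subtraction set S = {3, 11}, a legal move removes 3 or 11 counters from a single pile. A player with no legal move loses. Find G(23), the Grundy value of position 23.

1

n :  0  1  2  3  4  5  6  7  8  9 10 11 12 13 14 15 16 17 18 19 20 21 22 23
G :  0  0  0  1  1  1  0  0  0  1  1  1  2  2  0  0  0  1  1  1  0  0  0  1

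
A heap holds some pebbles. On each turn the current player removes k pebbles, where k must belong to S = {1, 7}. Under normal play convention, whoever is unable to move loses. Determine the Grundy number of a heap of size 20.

n :  0  1  2  3  4  5  6  7  8  9 10 11 12 13 14 15 16 17 18 19 20
G :  0  1  0  1  0  1  0  1  0  1  0  1  0  1  0  1  0  1  0  1  0

0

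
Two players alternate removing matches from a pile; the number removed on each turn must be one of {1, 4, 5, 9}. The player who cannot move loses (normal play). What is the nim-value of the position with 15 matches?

3

G(0) = 0
G(1) = mex{0} = 1
G(2) = mex{1} = 0
G(3) = mex{0} = 1
G(4) = mex{1,0} = 2
G(5) = mex{2,1,0} = 3
G(6) = mex{3,0,1} = 2
G(7) = mex{2,1,0} = 3
G(8) = mex{3,2,1} = 0
G(9) = mex{0,3,2,0} = 1
G(10) = mex{1,2,3,1} = 0
G(11) = mex{0,3,2,0} = 1
G(12) = mex{1,0,3,1} = 2
G(13) = mex{2,1,0,2} = 3
G(14) = mex{3,0,1,3} = 2
G(15) = mex{2,1,0,2} = 3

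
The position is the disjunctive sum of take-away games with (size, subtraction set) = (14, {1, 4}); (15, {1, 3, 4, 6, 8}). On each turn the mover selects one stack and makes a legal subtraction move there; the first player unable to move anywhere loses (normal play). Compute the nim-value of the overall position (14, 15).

Stack A, S = {1, 4}:
n :  0  1  2  3  4  5  6  7  8  9 10 11 12 13 14
G :  0  1  0  1  2  0  1  0  1  2  0  1  0  1  2
G_A(14) = 2.
Stack B, S = {1, 3, 4, 6, 8}:
G(0) = 0
G(1) = mex{0} = 1
G(2) = mex{1} = 0
G(3) = mex{0,0} = 1
G(4) = mex{1,1,0} = 2
G(5) = mex{2,0,1} = 3
G(6) = mex{3,1,0,0} = 2
G(7) = mex{2,2,1,1} = 0
G(8) = mex{0,3,2,0,0} = 1
G(9) = mex{1,2,3,1,1} = 0
G(10) = mex{0,0,2,2,0} = 1
G(11) = mex{1,1,0,3,1} = 2
G(12) = mex{2,0,1,2,2} = 3
G(13) = mex{3,1,0,0,3} = 2
G(14) = mex{2,2,1,1,2} = 0
G(15) = mex{0,3,2,0,0} = 1
G_B(15) = 1.
Combined Grundy value = 2 ⊕ 1 = 3.

3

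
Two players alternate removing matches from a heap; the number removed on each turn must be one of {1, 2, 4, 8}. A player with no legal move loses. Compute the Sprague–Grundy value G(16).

1

G(0) = 0
G(1) = mex{0} = 1
G(2) = mex{1,0} = 2
G(3) = mex{2,1} = 0
G(4) = mex{0,2,0} = 1
G(5) = mex{1,0,1} = 2
G(6) = mex{2,1,2} = 0
G(7) = mex{0,2,0} = 1
G(8) = mex{1,0,1,0} = 2
G(9) = mex{2,1,2,1} = 0
G(10) = mex{0,2,0,2} = 1
G(11) = mex{1,0,1,0} = 2
G(12) = mex{2,1,2,1} = 0
G(13) = mex{0,2,0,2} = 1
G(14) = mex{1,0,1,0} = 2
G(15) = mex{2,1,2,1} = 0
G(16) = mex{0,2,0,2} = 1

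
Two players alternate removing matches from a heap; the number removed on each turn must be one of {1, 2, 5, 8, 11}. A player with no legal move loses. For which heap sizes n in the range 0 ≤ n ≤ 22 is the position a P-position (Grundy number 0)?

0, 3, 6, 9, 12, 15, 18, 21

n :  0  1  2  3  4  5  6  7  8  9 10 11 12 13 14 15 16 17 18 19 20 21 22
G :  0  1  2  0  1  2  0  1  2  0  1  2  0  1  2  0  1  2  0  1  2  0  1
P-positions are exactly the n with G(n) = 0.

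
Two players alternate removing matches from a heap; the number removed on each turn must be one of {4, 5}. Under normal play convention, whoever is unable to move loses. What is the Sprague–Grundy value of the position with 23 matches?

n :  0  1  2  3  4  5  6  7  8  9 10 11 12 13 14 15 16 17 18 19 20 21 22 23
G :  0  0  0  0  1  1  1  1  2  0  0  0  0  1  1  1  1  2  0  0  0  0  1  1

1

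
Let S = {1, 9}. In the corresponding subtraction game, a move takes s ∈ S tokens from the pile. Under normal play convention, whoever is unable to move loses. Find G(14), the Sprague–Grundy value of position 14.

0

G(0) = 0
G(1) = mex{0} = 1
G(2) = mex{1} = 0
G(3) = mex{0} = 1
G(4) = mex{1} = 0
G(5) = mex{0} = 1
G(6) = mex{1} = 0
G(7) = mex{0} = 1
G(8) = mex{1} = 0
G(9) = mex{0,0} = 1
G(10) = mex{1,1} = 0
G(11) = mex{0,0} = 1
G(12) = mex{1,1} = 0
G(13) = mex{0,0} = 1
G(14) = mex{1,1} = 0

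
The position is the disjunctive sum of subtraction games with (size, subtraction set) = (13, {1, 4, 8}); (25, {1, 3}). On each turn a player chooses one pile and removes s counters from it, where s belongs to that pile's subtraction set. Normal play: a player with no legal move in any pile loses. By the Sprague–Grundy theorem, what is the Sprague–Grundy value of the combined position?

0

Pile A, S = {1, 4, 8}:
n :  0  1  2  3  4  5  6  7  8  9 10 11 12 13
G :  0  1  0  1  2  0  1  0  1  2  3  2  0  1
G_A(13) = 1.
Pile B, S = {1, 3}:
n :  0  1  2  3  4  5  6  7  8  9 10 11 12 13 14 15 16 17 18 19 20 21 22 23 24 25
G :  0  1  0  1  0  1  0  1  0  1  0  1  0  1  0  1  0  1  0  1  0  1  0  1  0  1
G_B(25) = 1.
Combined Grundy value = 1 ⊕ 1 = 0.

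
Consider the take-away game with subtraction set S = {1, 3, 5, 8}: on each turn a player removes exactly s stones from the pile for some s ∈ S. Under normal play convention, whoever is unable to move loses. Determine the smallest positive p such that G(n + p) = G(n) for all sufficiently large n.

n :  0  1  2  3  4  5  6  7  8  9 10 11 12 13 14 15 16 17 18 19 20 21 22 23 24 25 26 27
G :  0  1  0  1  0  1  0  1  2  3  2  3  2  0  1  0  1  0  1  0  1  2  3  2  3  2  0  1
G(n+13) = G(n) holds for n = 0,…,7 (a full window of length max(S) = 8), so the sequence is purely periodic with period 13.

13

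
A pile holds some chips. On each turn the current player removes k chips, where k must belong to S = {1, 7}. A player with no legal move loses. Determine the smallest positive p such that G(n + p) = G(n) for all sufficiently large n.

2

n :  0  1  2  3  4  5  6  7  8  9 10 11 12 13 14
G :  0  1  0  1  0  1  0  1  0  1  0  1  0  1  0
G(n+2) = G(n) holds for n = 0,…,6 (a full window of length max(S) = 7), so the sequence is purely periodic with period 2.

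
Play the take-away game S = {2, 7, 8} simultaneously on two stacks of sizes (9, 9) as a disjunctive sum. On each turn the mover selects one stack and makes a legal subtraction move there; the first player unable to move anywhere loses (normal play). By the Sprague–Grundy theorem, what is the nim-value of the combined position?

0

All stacks use S = {2, 7, 8}:
n : 0 1 2 3 4 5 6 7 8 9
G : 0 0 1 1 0 0 1 1 2 2
Stack A: G(9) = 2.
Stack B: G(9) = 2.
Combined Grundy value = 2 ⊕ 2 = 0.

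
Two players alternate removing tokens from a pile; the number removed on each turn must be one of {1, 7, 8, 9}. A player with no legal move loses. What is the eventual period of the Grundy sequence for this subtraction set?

G(0) = 0
G(1) = mex{0} = 1
G(2) = mex{1} = 0
G(3) = mex{0} = 1
G(4) = mex{1} = 0
G(5) = mex{0} = 1
G(6) = mex{1} = 0
G(7) = mex{0,0} = 1
G(8) = mex{1,1,0} = 2
G(9) = mex{2,0,1,0} = 3
G(10) = mex{3,1,0,1} = 2
G(11) = mex{2,0,1,0} = 3
G(12) = mex{3,1,0,1} = 2
G(13) = mex{2,0,1,0} = 3
G(14) = mex{3,1,0,1} = 2
G(15) = mex{2,2,1,0} = 3
G(16) = mex{3,3,2,1} = 0
G(17) = mex{0,2,3,2} = 1
G(18) = mex{1,3,2,3} = 0
G(19) = mex{0,2,3,2} = 1
G(20) = mex{1,3,2,3} = 0
G(21) = mex{0,2,3,2} = 1
G(22) = mex{1,3,2,3} = 0
G(23) = mex{0,0,3,2} = 1
G(24) = mex{1,1,0,3} = 2
G(25) = mex{2,0,1,0} = 3
G(26) = mex{3,1,0,1} = 2
G(27) = mex{2,0,1,0} = 3
G(28) = mex{3,1,0,1} = 2
G(29) = mex{2,0,1,0} = 3
G(30) = mex{3,1,0,1} = 2
G(31) = mex{2,2,1,0} = 3
G(32) = mex{3,3,2,1} = 0
G(33) = mex{0,2,3,2} = 1
G(n+16) = G(n) holds for n = 0,…,8 (a full window of length max(S) = 9), so the sequence is purely periodic with period 16.

16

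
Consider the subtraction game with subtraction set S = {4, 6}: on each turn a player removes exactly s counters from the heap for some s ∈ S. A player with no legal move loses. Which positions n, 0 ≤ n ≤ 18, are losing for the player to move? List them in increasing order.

n :  0  1  2  3  4  5  6  7  8  9 10 11 12 13 14 15 16 17 18
G :  0  0  0  0  1  1  1  1  2  2  0  0  0  0  1  1  1  1  2
P-positions are exactly the n with G(n) = 0.

0, 1, 2, 3, 10, 11, 12, 13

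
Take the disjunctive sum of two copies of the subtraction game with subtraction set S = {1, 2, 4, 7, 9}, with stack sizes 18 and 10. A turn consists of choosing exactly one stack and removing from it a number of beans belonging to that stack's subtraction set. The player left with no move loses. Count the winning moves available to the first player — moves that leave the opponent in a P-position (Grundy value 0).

1

All stacks use S = {1, 2, 4, 7, 9}:
n :  0  1  2  3  4  5  6  7  8  9 10 11 12 13 14 15 16 17 18
G :  0  1  2  0  1  2  0  1  2  3  4  0  1  2  0  1  2  0  1
Stack A: G(18) = 1.
Stack B: G(10) = 4.
Combined Grundy value = 1 ⊕ 4 = 5.
A winning move leaves total XOR = 0, i.e. changes one component's Grundy value g to g ⊕ X where X is the current total.
Stack A: need g' = 1⊕5 = 4. Options: 18−1→G=0, 18−2→G=2, 18−4→G=0, 18−7→G=0, 18−9→G=3. Hits: 0.
Stack B: need g' = 4⊕5 = 1. Options: 10−1→G=3, 10−2→G=2, 10−4→G=0, 10−7→G=0, 10−9→G=1. Hits: 1.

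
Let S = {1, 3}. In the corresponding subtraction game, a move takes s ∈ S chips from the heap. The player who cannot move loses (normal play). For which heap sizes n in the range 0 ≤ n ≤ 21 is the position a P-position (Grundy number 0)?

G(0) = 0
G(1) = mex{0} = 1
G(2) = mex{1} = 0
G(3) = mex{0,0} = 1
G(4) = mex{1,1} = 0
G(5) = mex{0,0} = 1
G(6) = mex{1,1} = 0
G(7) = mex{0,0} = 1
G(8) = mex{1,1} = 0
G(9) = mex{0,0} = 1
G(10) = mex{1,1} = 0
G(11) = mex{0,0} = 1
G(12) = mex{1,1} = 0
G(13) = mex{0,0} = 1
G(14) = mex{1,1} = 0
G(15) = mex{0,0} = 1
G(16) = mex{1,1} = 0
G(17) = mex{0,0} = 1
G(18) = mex{1,1} = 0
G(19) = mex{0,0} = 1
G(20) = mex{1,1} = 0
G(21) = mex{0,0} = 1
P-positions are exactly the n with G(n) = 0.

0, 2, 4, 6, 8, 10, 12, 14, 16, 18, 20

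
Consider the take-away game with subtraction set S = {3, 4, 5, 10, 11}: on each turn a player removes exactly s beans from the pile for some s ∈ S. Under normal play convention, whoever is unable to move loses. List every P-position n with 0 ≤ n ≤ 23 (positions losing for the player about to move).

0, 1, 2, 8, 9, 15, 16, 17, 23

G(0) = 0
G(1) = mex{} = 0
G(2) = mex{} = 0
G(3) = mex{0} = 1
G(4) = mex{0,0} = 1
G(5) = mex{0,0,0} = 1
G(6) = mex{1,0,0} = 2
G(7) = mex{1,1,0} = 2
G(8) = mex{1,1,1} = 0
G(9) = mex{2,1,1} = 0
G(10) = mex{2,2,1,0} = 3
G(11) = mex{0,2,2,0,0} = 1
G(12) = mex{0,0,2,0,0} = 1
G(13) = mex{3,0,0,1,0} = 2
G(14) = mex{1,3,0,1,1} = 2
G(15) = mex{1,1,3,1,1} = 0
G(16) = mex{2,1,1,2,1} = 0
G(17) = mex{2,2,1,2,2} = 0
G(18) = mex{0,2,2,0,2} = 1
G(19) = mex{0,0,2,0,0} = 1
G(20) = mex{0,0,0,3,0} = 1
G(21) = mex{1,0,0,1,3} = 2
G(22) = mex{1,1,0,1,1} = 2
G(23) = mex{1,1,1,2,1} = 0
P-positions are exactly the n with G(n) = 0.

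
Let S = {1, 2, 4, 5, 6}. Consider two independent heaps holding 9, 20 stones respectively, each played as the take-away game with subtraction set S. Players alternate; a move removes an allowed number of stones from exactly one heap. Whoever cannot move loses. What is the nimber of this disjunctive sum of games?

3

All heaps use S = {1, 2, 4, 5, 6}:
G(0) = 0
G(1) = mex{0} = 1
G(2) = mex{1,0} = 2
G(3) = mex{2,1} = 0
G(4) = mex{0,2,0} = 1
G(5) = mex{1,0,1,0} = 2
G(6) = mex{2,1,2,1,0} = 3
G(7) = mex{3,2,0,2,1} = 4
G(8) = mex{4,3,1,0,2} = 5
G(9) = mex{5,4,2,1,0} = 3
G(10) = mex{3,5,3,2,1} = 0
G(11) = mex{0,3,4,3,2} = 1
G(12) = mex{1,0,5,4,3} = 2
G(13) = mex{2,1,3,5,4} = 0
G(14) = mex{0,2,0,3,5} = 1
G(15) = mex{1,0,1,0,3} = 2
G(16) = mex{2,1,2,1,0} = 3
G(17) = mex{3,2,0,2,1} = 4
G(18) = mex{4,3,1,0,2} = 5
G(19) = mex{5,4,2,1,0} = 3
G(20) = mex{3,5,3,2,1} = 0
Heap A: G(9) = 3.
Heap B: G(20) = 0.
Combined Grundy value = 3 ⊕ 0 = 3.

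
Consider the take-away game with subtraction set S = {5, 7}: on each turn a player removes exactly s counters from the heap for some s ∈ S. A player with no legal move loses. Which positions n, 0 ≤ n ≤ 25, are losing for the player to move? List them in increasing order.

0, 1, 2, 3, 4, 12, 13, 14, 15, 16, 24, 25

n :  0  1  2  3  4  5  6  7  8  9 10 11 12 13 14 15 16 17 18 19 20 21 22 23 24 25
G :  0  0  0  0  0  1  1  1  1  1  2  2  0  0  0  0  0  1  1  1  1  1  2  2  0  0
P-positions are exactly the n with G(n) = 0.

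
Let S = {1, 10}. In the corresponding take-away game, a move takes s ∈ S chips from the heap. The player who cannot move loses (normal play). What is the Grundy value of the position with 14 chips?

n :  0  1  2  3  4  5  6  7  8  9 10 11 12 13 14
G :  0  1  0  1  0  1  0  1  0  1  2  0  1  0  1

1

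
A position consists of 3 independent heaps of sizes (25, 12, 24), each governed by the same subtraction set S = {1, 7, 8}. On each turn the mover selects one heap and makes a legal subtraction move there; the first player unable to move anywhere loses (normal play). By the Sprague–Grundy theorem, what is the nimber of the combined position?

All heaps use S = {1, 7, 8}:
G(0) = 0
G(1) = mex{0} = 1
G(2) = mex{1} = 0
G(3) = mex{0} = 1
G(4) = mex{1} = 0
G(5) = mex{0} = 1
G(6) = mex{1} = 0
G(7) = mex{0,0} = 1
G(8) = mex{1,1,0} = 2
G(9) = mex{2,0,1} = 3
G(10) = mex{3,1,0} = 2
G(11) = mex{2,0,1} = 3
G(12) = mex{3,1,0} = 2
G(13) = mex{2,0,1} = 3
G(14) = mex{3,1,0} = 2
G(15) = mex{2,2,1} = 0
G(16) = mex{0,3,2} = 1
G(17) = mex{1,2,3} = 0
G(18) = mex{0,3,2} = 1
G(19) = mex{1,2,3} = 0
G(20) = mex{0,3,2} = 1
G(21) = mex{1,2,3} = 0
G(22) = mex{0,0,2} = 1
G(23) = mex{1,1,0} = 2
G(24) = mex{2,0,1} = 3
G(25) = mex{3,1,0} = 2
Heap A: G(25) = 2.
Heap B: G(12) = 2.
Heap C: G(24) = 3.
Combined Grundy value = 2 ⊕ 2 ⊕ 3 = 3.

3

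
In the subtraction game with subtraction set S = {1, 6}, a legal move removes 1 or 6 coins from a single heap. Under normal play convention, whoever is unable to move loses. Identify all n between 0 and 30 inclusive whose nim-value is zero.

G(0) = 0
G(1) = mex{0} = 1
G(2) = mex{1} = 0
G(3) = mex{0} = 1
G(4) = mex{1} = 0
G(5) = mex{0} = 1
G(6) = mex{1,0} = 2
G(7) = mex{2,1} = 0
G(8) = mex{0,0} = 1
G(9) = mex{1,1} = 0
G(10) = mex{0,0} = 1
G(11) = mex{1,1} = 0
G(12) = mex{0,2} = 1
G(13) = mex{1,0} = 2
G(14) = mex{2,1} = 0
G(15) = mex{0,0} = 1
G(16) = mex{1,1} = 0
G(17) = mex{0,0} = 1
G(18) = mex{1,1} = 0
G(19) = mex{0,2} = 1
G(20) = mex{1,0} = 2
G(21) = mex{2,1} = 0
G(22) = mex{0,0} = 1
G(23) = mex{1,1} = 0
G(24) = mex{0,0} = 1
G(25) = mex{1,1} = 0
G(26) = mex{0,2} = 1
G(27) = mex{1,0} = 2
G(28) = mex{2,1} = 0
G(29) = mex{0,0} = 1
G(30) = mex{1,1} = 0
P-positions are exactly the n with G(n) = 0.

0, 2, 4, 7, 9, 11, 14, 16, 18, 21, 23, 25, 28, 30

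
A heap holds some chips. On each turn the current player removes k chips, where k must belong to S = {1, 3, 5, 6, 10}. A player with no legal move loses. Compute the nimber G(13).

n :  0  1  2  3  4  5  6  7  8  9 10 11 12 13
G :  0  1  0  1  0  1  2  3  2  3  2  0  1  0

0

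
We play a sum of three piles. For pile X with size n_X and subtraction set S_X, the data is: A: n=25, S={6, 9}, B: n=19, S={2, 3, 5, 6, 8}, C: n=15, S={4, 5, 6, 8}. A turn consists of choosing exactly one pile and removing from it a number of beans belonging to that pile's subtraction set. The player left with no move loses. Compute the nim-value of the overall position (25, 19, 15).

Pile A, S = {6, 9}:
G(0) = 0
G(1) = mex{} = 0
G(2) = mex{} = 0
G(3) = mex{} = 0
G(4) = mex{} = 0
G(5) = mex{} = 0
G(6) = mex{0} = 1
G(7) = mex{0} = 1
G(8) = mex{0} = 1
G(9) = mex{0,0} = 1
G(10) = mex{0,0} = 1
G(11) = mex{0,0} = 1
G(12) = mex{1,0} = 2
G(13) = mex{1,0} = 2
G(14) = mex{1,0} = 2
G(15) = mex{1,1} = 0
G(16) = mex{1,1} = 0
G(17) = mex{1,1} = 0
G(18) = mex{2,1} = 0
G(19) = mex{2,1} = 0
G(20) = mex{2,1} = 0
G(21) = mex{0,2} = 1
G(22) = mex{0,2} = 1
G(23) = mex{0,2} = 1
G(24) = mex{0,0} = 1
G(25) = mex{0,0} = 1
G_A(25) = 1.
Pile B, S = {2, 3, 5, 6, 8}:
G(0) = 0
G(1) = mex{} = 0
G(2) = mex{0} = 1
G(3) = mex{0,0} = 1
G(4) = mex{1,0} = 2
G(5) = mex{1,1,0} = 2
G(6) = mex{2,1,0,0} = 3
G(7) = mex{2,2,1,0} = 3
G(8) = mex{3,2,1,1,0} = 4
G(9) = mex{3,3,2,1,0} = 4
G(10) = mex{4,3,2,2,1} = 0
G(11) = mex{4,4,3,2,1} = 0
G(12) = mex{0,4,3,3,2} = 1
G(13) = mex{0,0,4,3,2} = 1
G(14) = mex{1,0,4,4,3} = 2
G(15) = mex{1,1,0,4,3} = 2
G(16) = mex{2,1,0,0,4} = 3
G(17) = mex{2,2,1,0,4} = 3
G(18) = mex{3,2,1,1,0} = 4
G(19) = mex{3,3,2,1,0} = 4
G_B(19) = 4.
Pile C, S = {4, 5, 6, 8}:
G(0) = 0
G(1) = mex{} = 0
G(2) = mex{} = 0
G(3) = mex{} = 0
G(4) = mex{0} = 1
G(5) = mex{0,0} = 1
G(6) = mex{0,0,0} = 1
G(7) = mex{0,0,0} = 1
G(8) = mex{1,0,0,0} = 2
G(9) = mex{1,1,0,0} = 2
G(10) = mex{1,1,1,0} = 2
G(11) = mex{1,1,1,0} = 2
G(12) = mex{2,1,1,1} = 0
G(13) = mex{2,2,1,1} = 0
G(14) = mex{2,2,2,1} = 0
G(15) = mex{2,2,2,1} = 0
G_C(15) = 0.
Combined Grundy value = 1 ⊕ 4 ⊕ 0 = 5.

5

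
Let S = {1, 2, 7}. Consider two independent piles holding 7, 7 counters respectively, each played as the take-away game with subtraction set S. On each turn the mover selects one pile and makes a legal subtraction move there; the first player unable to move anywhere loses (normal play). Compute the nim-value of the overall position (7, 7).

All piles use S = {1, 2, 7}:
n : 0 1 2 3 4 5 6 7
G : 0 1 2 0 1 2 0 1
Pile A: G(7) = 1.
Pile B: G(7) = 1.
Combined Grundy value = 1 ⊕ 1 = 0.

0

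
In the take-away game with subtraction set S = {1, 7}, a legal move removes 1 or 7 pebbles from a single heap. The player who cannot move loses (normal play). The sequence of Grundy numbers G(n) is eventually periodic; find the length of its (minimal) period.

n :  0  1  2  3  4  5  6  7  8  9 10 11 12 13 14
G :  0  1  0  1  0  1  0  1  0  1  0  1  0  1  0
G(n+2) = G(n) holds for n = 0,…,6 (a full window of length max(S) = 7), so the sequence is purely periodic with period 2.

2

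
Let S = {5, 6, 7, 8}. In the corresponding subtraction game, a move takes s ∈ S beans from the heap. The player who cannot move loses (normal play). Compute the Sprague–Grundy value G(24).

2

n :  0  1  2  3  4  5  6  7  8  9 10 11 12 13 14 15 16 17 18 19 20 21 22 23 24
G :  0  0  0  0  0  1  1  1  1  1  2  2  2  0  0  0  0  0  1  1  1  1  1  2  2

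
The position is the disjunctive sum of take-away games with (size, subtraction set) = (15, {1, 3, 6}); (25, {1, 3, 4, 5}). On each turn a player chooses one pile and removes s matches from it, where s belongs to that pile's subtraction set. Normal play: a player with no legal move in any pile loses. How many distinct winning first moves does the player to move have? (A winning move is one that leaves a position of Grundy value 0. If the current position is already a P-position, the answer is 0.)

Pile A, S = {1, 3, 6}:
n :  0  1  2  3  4  5  6  7  8  9 10 11 12 13 14 15
G :  0  1  0  1  0  1  2  3  2  0  1  0  1  0  1  2
G_A(15) = 2.
Pile B, S = {1, 3, 4, 5}:
n :  0  1  2  3  4  5  6  7  8  9 10 11 12 13 14 15 16 17 18 19 20 21 22 23 24 25
G :  0  1  0  1  2  3  2  3  0  1  0  1  2  3  2  3  0  1  0  1  2  3  2  3  0  1
G_B(25) = 1.
Combined Grundy value = 2 ⊕ 1 = 3.
A winning move leaves total XOR = 0, i.e. changes one component's Grundy value g to g ⊕ X where X is the current total.
Pile A: need g' = 2⊕3 = 1. Options: 15−1→G=1, 15−3→G=1, 15−6→G=0. Hits: 2.
Pile B: need g' = 1⊕3 = 2. Options: 25−1→G=0, 25−3→G=2, 25−4→G=3, 25−5→G=2. Hits: 2.

4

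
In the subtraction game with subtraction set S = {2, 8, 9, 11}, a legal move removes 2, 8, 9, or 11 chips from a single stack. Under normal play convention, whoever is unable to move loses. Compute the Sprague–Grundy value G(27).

3

G(0) = 0
G(1) = mex{} = 0
G(2) = mex{0} = 1
G(3) = mex{0} = 1
G(4) = mex{1} = 0
G(5) = mex{1} = 0
G(6) = mex{0} = 1
G(7) = mex{0} = 1
G(8) = mex{1,0} = 2
G(9) = mex{1,0,0} = 2
G(10) = mex{2,1,0} = 3
G(11) = mex{2,1,1,0} = 3
G(12) = mex{3,0,1,0} = 2
G(13) = mex{3,0,0,1} = 2
G(14) = mex{2,1,0,1} = 3
G(15) = mex{2,1,1,0} = 3
G(16) = mex{3,2,1,0} = 4
G(17) = mex{3,2,2,1} = 0
G(18) = mex{4,3,2,1} = 0
G(19) = mex{0,3,3,2} = 1
G(20) = mex{0,2,3,2} = 1
G(21) = mex{1,2,2,3} = 0
G(22) = mex{1,3,2,3} = 0
G(23) = mex{0,3,3,2} = 1
G(24) = mex{0,4,3,2} = 1
G(25) = mex{1,0,4,3} = 2
G(26) = mex{1,0,0,3} = 2
G(27) = mex{2,1,0,4} = 3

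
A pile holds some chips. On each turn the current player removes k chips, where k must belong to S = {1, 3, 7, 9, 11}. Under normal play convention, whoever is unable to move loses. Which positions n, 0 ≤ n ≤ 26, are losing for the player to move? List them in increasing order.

0, 2, 4, 6, 8, 10, 12, 14, 16, 18, 20, 22, 24, 26

G(0) = 0
G(1) = mex{0} = 1
G(2) = mex{1} = 0
G(3) = mex{0,0} = 1
G(4) = mex{1,1} = 0
G(5) = mex{0,0} = 1
G(6) = mex{1,1} = 0
G(7) = mex{0,0,0} = 1
G(8) = mex{1,1,1} = 0
G(9) = mex{0,0,0,0} = 1
G(10) = mex{1,1,1,1} = 0
G(11) = mex{0,0,0,0,0} = 1
G(12) = mex{1,1,1,1,1} = 0
G(13) = mex{0,0,0,0,0} = 1
G(14) = mex{1,1,1,1,1} = 0
G(15) = mex{0,0,0,0,0} = 1
G(16) = mex{1,1,1,1,1} = 0
G(17) = mex{0,0,0,0,0} = 1
G(18) = mex{1,1,1,1,1} = 0
G(19) = mex{0,0,0,0,0} = 1
G(20) = mex{1,1,1,1,1} = 0
G(21) = mex{0,0,0,0,0} = 1
G(22) = mex{1,1,1,1,1} = 0
G(23) = mex{0,0,0,0,0} = 1
G(24) = mex{1,1,1,1,1} = 0
G(25) = mex{0,0,0,0,0} = 1
G(26) = mex{1,1,1,1,1} = 0
P-positions are exactly the n with G(n) = 0.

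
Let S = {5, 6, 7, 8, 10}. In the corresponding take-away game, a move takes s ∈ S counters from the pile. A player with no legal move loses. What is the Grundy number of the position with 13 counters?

2

G(0) = 0
G(1) = mex{} = 0
G(2) = mex{} = 0
G(3) = mex{} = 0
G(4) = mex{} = 0
G(5) = mex{0} = 1
G(6) = mex{0,0} = 1
G(7) = mex{0,0,0} = 1
G(8) = mex{0,0,0,0} = 1
G(9) = mex{0,0,0,0} = 1
G(10) = mex{1,0,0,0,0} = 2
G(11) = mex{1,1,0,0,0} = 2
G(12) = mex{1,1,1,0,0} = 2
G(13) = mex{1,1,1,1,0} = 2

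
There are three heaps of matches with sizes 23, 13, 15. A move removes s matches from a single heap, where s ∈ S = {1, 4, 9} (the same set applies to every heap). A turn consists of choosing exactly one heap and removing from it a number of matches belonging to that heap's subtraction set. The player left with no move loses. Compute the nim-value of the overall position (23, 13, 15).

0

All heaps use S = {1, 4, 9}:
G(0) = 0
G(1) = mex{0} = 1
G(2) = mex{1} = 0
G(3) = mex{0} = 1
G(4) = mex{1,0} = 2
G(5) = mex{2,1} = 0
G(6) = mex{0,0} = 1
G(7) = mex{1,1} = 0
G(8) = mex{0,2} = 1
G(9) = mex{1,0,0} = 2
G(10) = mex{2,1,1} = 0
G(11) = mex{0,0,0} = 1
G(12) = mex{1,1,1} = 0
G(13) = mex{0,2,2} = 1
G(14) = mex{1,0,0} = 2
G(15) = mex{2,1,1} = 0
G(16) = mex{0,0,0} = 1
G(17) = mex{1,1,1} = 0
G(18) = mex{0,2,2} = 1
G(19) = mex{1,0,0} = 2
G(20) = mex{2,1,1} = 0
G(21) = mex{0,0,0} = 1
G(22) = mex{1,1,1} = 0
G(23) = mex{0,2,2} = 1
Heap A: G(23) = 1.
Heap B: G(13) = 1.
Heap C: G(15) = 0.
Combined Grundy value = 1 ⊕ 1 ⊕ 0 = 0.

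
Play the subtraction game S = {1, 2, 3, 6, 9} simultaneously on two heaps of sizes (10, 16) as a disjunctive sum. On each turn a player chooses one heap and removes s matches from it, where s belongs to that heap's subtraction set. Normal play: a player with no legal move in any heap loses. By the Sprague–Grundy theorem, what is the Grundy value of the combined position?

2

All heaps use S = {1, 2, 3, 6, 9}:
n :  0  1  2  3  4  5  6  7  8  9 10 11 12 13 14 15 16
G :  0  1  2  3  0  1  2  3  0  1  2  3  0  1  2  3  0
Heap A: G(10) = 2.
Heap B: G(16) = 0.
Combined Grundy value = 2 ⊕ 0 = 2.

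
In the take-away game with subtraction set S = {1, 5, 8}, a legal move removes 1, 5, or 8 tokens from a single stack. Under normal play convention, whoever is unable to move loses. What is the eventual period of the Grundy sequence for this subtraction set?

n :  0  1  2  3  4  5  6  7  8  9 10 11 12 13 14 15 16 17 18 19 20 21 22 23 24 25 26 27
G :  0  1  0  1  0  1  0  1  2  3  2  3  2  0  1  0  1  0  1  0  1  2  3  2  3  2  0  1
G(n+13) = G(n) holds for n = 0,…,7 (a full window of length max(S) = 8), so the sequence is purely periodic with period 13.

13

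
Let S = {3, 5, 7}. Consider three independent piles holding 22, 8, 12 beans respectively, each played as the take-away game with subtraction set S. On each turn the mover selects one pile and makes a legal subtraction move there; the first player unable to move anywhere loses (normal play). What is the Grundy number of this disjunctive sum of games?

All piles use S = {3, 5, 7}:
G(0) = 0
G(1) = mex{} = 0
G(2) = mex{} = 0
G(3) = mex{0} = 1
G(4) = mex{0} = 1
G(5) = mex{0,0} = 1
G(6) = mex{1,0} = 2
G(7) = mex{1,0,0} = 2
G(8) = mex{1,1,0} = 2
G(9) = mex{2,1,0} = 3
G(10) = mex{2,1,1} = 0
G(11) = mex{2,2,1} = 0
G(12) = mex{3,2,1} = 0
G(13) = mex{0,2,2} = 1
G(14) = mex{0,3,2} = 1
G(15) = mex{0,0,2} = 1
G(16) = mex{1,0,3} = 2
G(17) = mex{1,0,0} = 2
G(18) = mex{1,1,0} = 2
G(19) = mex{2,1,0} = 3
G(20) = mex{2,1,1} = 0
G(21) = mex{2,2,1} = 0
G(22) = mex{3,2,1} = 0
Pile A: G(22) = 0.
Pile B: G(8) = 2.
Pile C: G(12) = 0.
Combined Grundy value = 0 ⊕ 2 ⊕ 0 = 2.

2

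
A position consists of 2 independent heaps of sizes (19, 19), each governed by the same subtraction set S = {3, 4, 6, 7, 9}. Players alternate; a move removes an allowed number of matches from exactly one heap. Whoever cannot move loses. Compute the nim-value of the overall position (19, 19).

All heaps use S = {3, 4, 6, 7, 9}:
G(0) = 0
G(1) = mex{} = 0
G(2) = mex{} = 0
G(3) = mex{0} = 1
G(4) = mex{0,0} = 1
G(5) = mex{0,0} = 1
G(6) = mex{1,0,0} = 2
G(7) = mex{1,1,0,0} = 2
G(8) = mex{1,1,0,0} = 2
G(9) = mex{2,1,1,0,0} = 3
G(10) = mex{2,2,1,1,0} = 3
G(11) = mex{2,2,1,1,0} = 3
G(12) = mex{3,2,2,1,1} = 0
G(13) = mex{3,3,2,2,1} = 0
G(14) = mex{3,3,2,2,1} = 0
G(15) = mex{0,3,3,2,2} = 1
G(16) = mex{0,0,3,3,2} = 1
G(17) = mex{0,0,3,3,2} = 1
G(18) = mex{1,0,0,3,3} = 2
G(19) = mex{1,1,0,0,3} = 2
Heap A: G(19) = 2.
Heap B: G(19) = 2.
Combined Grundy value = 2 ⊕ 2 = 0.

0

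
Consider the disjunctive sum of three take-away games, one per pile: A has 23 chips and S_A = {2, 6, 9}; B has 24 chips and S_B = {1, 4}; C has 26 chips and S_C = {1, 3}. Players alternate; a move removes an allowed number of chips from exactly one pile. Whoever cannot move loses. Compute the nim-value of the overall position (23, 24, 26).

Pile A, S = {2, 6, 9}:
G(0) = 0
G(1) = mex{} = 0
G(2) = mex{0} = 1
G(3) = mex{0} = 1
G(4) = mex{1} = 0
G(5) = mex{1} = 0
G(6) = mex{0,0} = 1
G(7) = mex{0,0} = 1
G(8) = mex{1,1} = 0
G(9) = mex{1,1,0} = 2
G(10) = mex{0,0,0} = 1
G(11) = mex{2,0,1} = 3
G(12) = mex{1,1,1} = 0
G(13) = mex{3,1,0} = 2
G(14) = mex{0,0,0} = 1
G(15) = mex{2,2,1} = 0
G(16) = mex{1,1,1} = 0
G(17) = mex{0,3,0} = 1
G(18) = mex{0,0,2} = 1
G(19) = mex{1,2,1} = 0
G(20) = mex{1,1,3} = 0
G(21) = mex{0,0,0} = 1
G(22) = mex{0,0,2} = 1
G(23) = mex{1,1,1} = 0
G_A(23) = 0.
Pile B, S = {1, 4}:
G(0) = 0
G(1) = mex{0} = 1
G(2) = mex{1} = 0
G(3) = mex{0} = 1
G(4) = mex{1,0} = 2
G(5) = mex{2,1} = 0
G(6) = mex{0,0} = 1
G(7) = mex{1,1} = 0
G(8) = mex{0,2} = 1
G(9) = mex{1,0} = 2
G(10) = mex{2,1} = 0
G(11) = mex{0,0} = 1
G(12) = mex{1,1} = 0
G(13) = mex{0,2} = 1
G(14) = mex{1,0} = 2
G(15) = mex{2,1} = 0
G(16) = mex{0,0} = 1
G(17) = mex{1,1} = 0
G(18) = mex{0,2} = 1
G(19) = mex{1,0} = 2
G(20) = mex{2,1} = 0
G(21) = mex{0,0} = 1
G(22) = mex{1,1} = 0
G(23) = mex{0,2} = 1
G(24) = mex{1,0} = 2
G_B(24) = 2.
Pile C, S = {1, 3}:
n :  0  1  2  3  4  5  6  7  8  9 10 11 12 13 14 15 16 17 18 19 20 21 22 23 24 25 26
G :  0  1  0  1  0  1  0  1  0  1  0  1  0  1  0  1  0  1  0  1  0  1  0  1  0  1  0
G_C(26) = 0.
Combined Grundy value = 0 ⊕ 2 ⊕ 0 = 2.

2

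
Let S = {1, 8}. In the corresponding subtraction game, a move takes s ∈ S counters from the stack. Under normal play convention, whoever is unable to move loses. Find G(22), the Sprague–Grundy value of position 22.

0

G(0) = 0
G(1) = mex{0} = 1
G(2) = mex{1} = 0
G(3) = mex{0} = 1
G(4) = mex{1} = 0
G(5) = mex{0} = 1
G(6) = mex{1} = 0
G(7) = mex{0} = 1
G(8) = mex{1,0} = 2
G(9) = mex{2,1} = 0
G(10) = mex{0,0} = 1
G(11) = mex{1,1} = 0
G(12) = mex{0,0} = 1
G(13) = mex{1,1} = 0
G(14) = mex{0,0} = 1
G(15) = mex{1,1} = 0
G(16) = mex{0,2} = 1
G(17) = mex{1,0} = 2
G(18) = mex{2,1} = 0
G(19) = mex{0,0} = 1
G(20) = mex{1,1} = 0
G(21) = mex{0,0} = 1
G(22) = mex{1,1} = 0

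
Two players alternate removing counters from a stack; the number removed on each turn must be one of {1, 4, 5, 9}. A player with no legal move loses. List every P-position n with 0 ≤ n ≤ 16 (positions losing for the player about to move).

0, 2, 8, 10, 16

n :  0  1  2  3  4  5  6  7  8  9 10 11 12 13 14 15 16
G :  0  1  0  1  2  3  2  3  0  1  0  1  2  3  2  3  0
P-positions are exactly the n with G(n) = 0.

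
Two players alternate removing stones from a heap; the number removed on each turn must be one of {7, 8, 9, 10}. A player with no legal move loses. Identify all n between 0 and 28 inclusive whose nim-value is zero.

0, 1, 2, 3, 4, 5, 6, 17, 18, 19, 20, 21, 22, 23

G(0) = 0
G(1) = mex{} = 0
G(2) = mex{} = 0
G(3) = mex{} = 0
G(4) = mex{} = 0
G(5) = mex{} = 0
G(6) = mex{} = 0
G(7) = mex{0} = 1
G(8) = mex{0,0} = 1
G(9) = mex{0,0,0} = 1
G(10) = mex{0,0,0,0} = 1
G(11) = mex{0,0,0,0} = 1
G(12) = mex{0,0,0,0} = 1
G(13) = mex{0,0,0,0} = 1
G(14) = mex{1,0,0,0} = 2
G(15) = mex{1,1,0,0} = 2
G(16) = mex{1,1,1,0} = 2
G(17) = mex{1,1,1,1} = 0
G(18) = mex{1,1,1,1} = 0
G(19) = mex{1,1,1,1} = 0
G(20) = mex{1,1,1,1} = 0
G(21) = mex{2,1,1,1} = 0
G(22) = mex{2,2,1,1} = 0
G(23) = mex{2,2,2,1} = 0
G(24) = mex{0,2,2,2} = 1
G(25) = mex{0,0,2,2} = 1
G(26) = mex{0,0,0,2} = 1
G(27) = mex{0,0,0,0} = 1
G(28) = mex{0,0,0,0} = 1
P-positions are exactly the n with G(n) = 0.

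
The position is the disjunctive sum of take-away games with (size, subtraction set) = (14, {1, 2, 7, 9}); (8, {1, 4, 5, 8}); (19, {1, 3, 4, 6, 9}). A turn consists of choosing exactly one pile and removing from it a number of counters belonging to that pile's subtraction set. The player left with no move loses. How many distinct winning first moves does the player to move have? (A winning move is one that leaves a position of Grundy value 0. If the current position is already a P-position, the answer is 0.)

Pile A, S = {1, 2, 7, 9}:
n :  0  1  2  3  4  5  6  7  8  9 10 11 12 13 14
G :  0  1  2  0  1  2  0  1  2  3  4  0  1  2  0
G_A(14) = 0.
Pile B, S = {1, 4, 5, 8}:
n : 0 1 2 3 4 5 6 7 8
G : 0 1 0 1 2 3 2 3 4
G_B(8) = 4.
Pile C, S = {1, 3, 4, 6, 9}:
n :  0  1  2  3  4  5  6  7  8  9 10 11 12 13 14 15 16 17 18 19
G :  0  1  0  1  2  3  2  0  1  4  3  2  0  1  0  1  2  3  2  0
G_C(19) = 0.
Combined Grundy value = 0 ⊕ 4 ⊕ 0 = 4.
A winning move leaves total XOR = 0, i.e. changes one component's Grundy value g to g ⊕ X where X is the current total.
Pile A: need g' = 0⊕4 = 4. Options: 14−1→G=2, 14−2→G=1, 14−7→G=1, 14−9→G=2. Hits: 0.
Pile B: need g' = 4⊕4 = 0. Options: 8−1→G=3, 8−4→G=2, 8−5→G=1, 8−8→G=0. Hits: 1.
Pile C: need g' = 0⊕4 = 4. Options: 19−1→G=2, 19−3→G=2, 19−4→G=1, 19−6→G=1, 19−9→G=3. Hits: 0.

1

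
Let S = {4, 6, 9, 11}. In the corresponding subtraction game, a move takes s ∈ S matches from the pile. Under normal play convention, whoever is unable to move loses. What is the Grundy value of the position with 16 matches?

0

n :  0  1  2  3  4  5  6  7  8  9 10 11 12 13 14 15 16
G :  0  0  0  0  1  1  1  1  2  2  2  2  3  3  3  0  0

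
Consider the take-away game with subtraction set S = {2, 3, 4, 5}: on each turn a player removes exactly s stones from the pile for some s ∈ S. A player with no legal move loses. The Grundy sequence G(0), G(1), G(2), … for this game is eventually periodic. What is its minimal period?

7

G(0) = 0
G(1) = mex{} = 0
G(2) = mex{0} = 1
G(3) = mex{0,0} = 1
G(4) = mex{1,0,0} = 2
G(5) = mex{1,1,0,0} = 2
G(6) = mex{2,1,1,0} = 3
G(7) = mex{2,2,1,1} = 0
G(8) = mex{3,2,2,1} = 0
G(9) = mex{0,3,2,2} = 1
G(10) = mex{0,0,3,2} = 1
G(11) = mex{1,0,0,3} = 2
G(12) = mex{1,1,0,0} = 2
G(13) = mex{2,1,1,0} = 3
G(14) = mex{2,2,1,1} = 0
G(15) = mex{3,2,2,1} = 0
G(n+7) = G(n) holds for n = 0,…,4 (a full window of length max(S) = 5), so the sequence is purely periodic with period 7.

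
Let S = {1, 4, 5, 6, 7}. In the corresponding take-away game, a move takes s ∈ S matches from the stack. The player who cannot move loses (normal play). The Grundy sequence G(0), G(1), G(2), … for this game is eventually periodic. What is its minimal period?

10

G(0) = 0
G(1) = mex{0} = 1
G(2) = mex{1} = 0
G(3) = mex{0} = 1
G(4) = mex{1,0} = 2
G(5) = mex{2,1,0} = 3
G(6) = mex{3,0,1,0} = 2
G(7) = mex{2,1,0,1,0} = 3
G(8) = mex{3,2,1,0,1} = 4
G(9) = mex{4,3,2,1,0} = 5
G(10) = mex{5,2,3,2,1} = 0
G(11) = mex{0,3,2,3,2} = 1
G(12) = mex{1,4,3,2,3} = 0
G(13) = mex{0,5,4,3,2} = 1
G(14) = mex{1,0,5,4,3} = 2
G(15) = mex{2,1,0,5,4} = 3
G(16) = mex{3,0,1,0,5} = 2
G(17) = mex{2,1,0,1,0} = 3
G(18) = mex{3,2,1,0,1} = 4
G(19) = mex{4,3,2,1,0} = 5
G(20) = mex{5,2,3,2,1} = 0
G(21) = mex{0,3,2,3,2} = 1
G(n+10) = G(n) holds for n = 0,…,6 (a full window of length max(S) = 7), so the sequence is purely periodic with period 10.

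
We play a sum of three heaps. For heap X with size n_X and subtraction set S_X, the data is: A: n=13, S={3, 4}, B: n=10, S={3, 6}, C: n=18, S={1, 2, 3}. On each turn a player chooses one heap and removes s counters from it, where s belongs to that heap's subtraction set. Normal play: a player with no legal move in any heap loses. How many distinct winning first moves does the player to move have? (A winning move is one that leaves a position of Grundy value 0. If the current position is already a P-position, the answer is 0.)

Heap A, S = {3, 4}:
G(0) = 0
G(1) = mex{} = 0
G(2) = mex{} = 0
G(3) = mex{0} = 1
G(4) = mex{0,0} = 1
G(5) = mex{0,0} = 1
G(6) = mex{1,0} = 2
G(7) = mex{1,1} = 0
G(8) = mex{1,1} = 0
G(9) = mex{2,1} = 0
G(10) = mex{0,2} = 1
G(11) = mex{0,0} = 1
G(12) = mex{0,0} = 1
G(13) = mex{1,0} = 2
G_A(13) = 2.
Heap B, S = {3, 6}:
G(0) = 0
G(1) = mex{} = 0
G(2) = mex{} = 0
G(3) = mex{0} = 1
G(4) = mex{0} = 1
G(5) = mex{0} = 1
G(6) = mex{1,0} = 2
G(7) = mex{1,0} = 2
G(8) = mex{1,0} = 2
G(9) = mex{2,1} = 0
G(10) = mex{2,1} = 0
G_B(10) = 0.
Heap C, S = {1, 2, 3}:
n :  0  1  2  3  4  5  6  7  8  9 10 11 12 13 14 15 16 17 18
G :  0  1  2  3  0  1  2  3  0  1  2  3  0  1  2  3  0  1  2
G_C(18) = 2.
Combined Grundy value = 2 ⊕ 0 ⊕ 2 = 0.
A winning move leaves total XOR = 0, i.e. changes one component's Grundy value g to g ⊕ X where X is the current total.
Heap A: target g' = 2⊕0 = 2, but every legal move changes the Grundy value (mex property), so 0 moves.
Heap B: target g' = 0⊕0 = 0, but every legal move changes the Grundy value (mex property), so 0 moves.
Heap C: target g' = 2⊕0 = 2, but every legal move changes the Grundy value (mex property), so 0 moves.

0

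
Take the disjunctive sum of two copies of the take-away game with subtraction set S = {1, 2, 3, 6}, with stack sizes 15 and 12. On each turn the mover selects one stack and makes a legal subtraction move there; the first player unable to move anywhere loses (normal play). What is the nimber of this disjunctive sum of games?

3

All stacks use S = {1, 2, 3, 6}:
n :  0  1  2  3  4  5  6  7  8  9 10 11 12 13 14 15
G :  0  1  2  3  0  1  2  3  0  1  2  3  0  1  2  3
Stack A: G(15) = 3.
Stack B: G(12) = 0.
Combined Grundy value = 3 ⊕ 0 = 3.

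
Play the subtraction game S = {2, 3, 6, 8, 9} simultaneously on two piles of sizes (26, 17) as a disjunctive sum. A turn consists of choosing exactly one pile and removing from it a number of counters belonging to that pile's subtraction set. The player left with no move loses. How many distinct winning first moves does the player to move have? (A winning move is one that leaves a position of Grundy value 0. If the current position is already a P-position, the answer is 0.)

2

All piles use S = {2, 3, 6, 8, 9}:
G(0) = 0
G(1) = mex{} = 0
G(2) = mex{0} = 1
G(3) = mex{0,0} = 1
G(4) = mex{1,0} = 2
G(5) = mex{1,1} = 0
G(6) = mex{2,1,0} = 3
G(7) = mex{0,2,0} = 1
G(8) = mex{3,0,1,0} = 2
G(9) = mex{1,3,1,0,0} = 2
G(10) = mex{2,1,2,1,0} = 3
G(11) = mex{2,2,0,1,1} = 3
G(12) = mex{3,2,3,2,1} = 0
G(13) = mex{3,3,1,0,2} = 4
G(14) = mex{0,3,2,3,0} = 1
G(15) = mex{4,0,2,1,3} = 5
G(16) = mex{1,4,3,2,1} = 0
G(17) = mex{5,1,3,2,2} = 0
G(18) = mex{0,5,0,3,2} = 1
G(19) = mex{0,0,4,3,3} = 1
G(20) = mex{1,0,1,0,3} = 2
G(21) = mex{1,1,5,4,0} = 2
G(22) = mex{2,1,0,1,4} = 3
G(23) = mex{2,2,0,5,1} = 3
G(24) = mex{3,2,1,0,5} = 4
G(25) = mex{3,3,1,0,0} = 2
G(26) = mex{4,3,2,1,0} = 5
Pile A: G(26) = 5.
Pile B: G(17) = 0.
Combined Grundy value = 5 ⊕ 0 = 5.
A winning move leaves total XOR = 0, i.e. changes one component's Grundy value g to g ⊕ X where X is the current total.
Pile A: need g' = 5⊕5 = 0. Options: 26−2→G=4, 26−3→G=3, 26−6→G=2, 26−8→G=1, 26−9→G=0. Hits: 1.
Pile B: need g' = 0⊕5 = 5. Options: 17−2→G=5, 17−3→G=1, 17−6→G=3, 17−8→G=2, 17−9→G=2. Hits: 1.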